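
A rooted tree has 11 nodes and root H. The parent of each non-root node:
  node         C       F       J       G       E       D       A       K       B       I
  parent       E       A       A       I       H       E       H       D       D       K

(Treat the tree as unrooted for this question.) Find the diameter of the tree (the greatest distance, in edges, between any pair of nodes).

7

BFS from F reaches G last, at distance 7; BFS from G confirms no node is farther.
Path: F-A-H-E-D-K-I-G.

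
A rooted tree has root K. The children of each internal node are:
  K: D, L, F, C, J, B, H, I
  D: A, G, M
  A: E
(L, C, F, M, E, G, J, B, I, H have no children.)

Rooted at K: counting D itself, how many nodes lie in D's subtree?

5

D's subtree: {D, A, G, M, E}, size 5.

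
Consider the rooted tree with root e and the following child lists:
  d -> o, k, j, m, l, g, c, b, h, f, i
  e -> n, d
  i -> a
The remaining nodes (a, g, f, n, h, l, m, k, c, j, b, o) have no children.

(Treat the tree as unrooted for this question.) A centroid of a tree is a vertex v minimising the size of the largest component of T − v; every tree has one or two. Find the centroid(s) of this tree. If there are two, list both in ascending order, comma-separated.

Removing d splits the tree into components of sizes 2, 2, 1, 1, 1, 1, 1, 1, 1, 1, 1, 1; the largest is 2 ≤ ⌊15/2⌋ = 7.
No neighbour of d does as well, so d is the unique centroid.

d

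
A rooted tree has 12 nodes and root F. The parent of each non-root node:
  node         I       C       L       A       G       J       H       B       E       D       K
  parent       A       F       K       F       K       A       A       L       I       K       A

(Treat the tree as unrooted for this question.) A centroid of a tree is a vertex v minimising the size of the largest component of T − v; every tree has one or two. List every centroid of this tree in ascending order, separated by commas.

A

If A is removed the pieces have sizes 5, 2, 2, 1, 1, all ≤ ⌊12/2⌋ = 6.
No neighbour of A does as well, so A is the unique centroid.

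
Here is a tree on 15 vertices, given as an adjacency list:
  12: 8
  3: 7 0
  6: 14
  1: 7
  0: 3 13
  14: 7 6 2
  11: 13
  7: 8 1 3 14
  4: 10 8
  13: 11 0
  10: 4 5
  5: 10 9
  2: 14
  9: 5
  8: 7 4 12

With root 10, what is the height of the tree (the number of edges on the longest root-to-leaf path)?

7

11 sits deepest: 10 → 4 → 8 → 7 → 3 → 0 → 13 → 11 — 7 edges from the root.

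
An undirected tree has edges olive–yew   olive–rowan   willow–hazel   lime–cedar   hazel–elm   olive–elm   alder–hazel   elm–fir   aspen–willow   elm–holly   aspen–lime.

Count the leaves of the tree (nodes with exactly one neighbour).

6

Exactly 6 nodes have a single neighbour: alder, cedar, fir, holly, rowan, yew.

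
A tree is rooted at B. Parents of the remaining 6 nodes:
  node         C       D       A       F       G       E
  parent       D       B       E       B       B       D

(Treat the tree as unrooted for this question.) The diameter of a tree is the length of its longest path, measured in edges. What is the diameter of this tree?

4

BFS from G reaches A last, at distance 4; BFS from A confirms no node is farther.
Path: G – B – D – E – A.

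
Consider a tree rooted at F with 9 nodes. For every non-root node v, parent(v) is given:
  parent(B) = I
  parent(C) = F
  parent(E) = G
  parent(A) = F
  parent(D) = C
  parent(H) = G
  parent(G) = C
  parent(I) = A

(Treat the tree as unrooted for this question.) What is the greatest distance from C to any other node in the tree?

The node farthest from C is B, via C – F – A – I – B — 4 edges.

4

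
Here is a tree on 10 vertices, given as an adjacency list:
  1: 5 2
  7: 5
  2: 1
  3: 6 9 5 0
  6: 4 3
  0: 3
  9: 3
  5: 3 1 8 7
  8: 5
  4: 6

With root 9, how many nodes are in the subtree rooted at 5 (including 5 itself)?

The subtree rooted at 5 contains: 5, 1, 8, 7, 2 — 5 nodes.

5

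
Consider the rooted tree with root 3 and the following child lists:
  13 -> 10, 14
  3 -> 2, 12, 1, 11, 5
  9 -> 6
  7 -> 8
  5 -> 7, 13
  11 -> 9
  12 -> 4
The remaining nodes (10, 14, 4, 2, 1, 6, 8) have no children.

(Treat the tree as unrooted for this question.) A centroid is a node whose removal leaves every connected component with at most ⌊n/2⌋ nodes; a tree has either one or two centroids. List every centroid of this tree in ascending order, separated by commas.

3

If 3 is removed the pieces have sizes 6, 3, 2, 1, 1, all ≤ ⌊14/2⌋ = 7.
Every other node leaves some component of size > 7, so the centroid is unique.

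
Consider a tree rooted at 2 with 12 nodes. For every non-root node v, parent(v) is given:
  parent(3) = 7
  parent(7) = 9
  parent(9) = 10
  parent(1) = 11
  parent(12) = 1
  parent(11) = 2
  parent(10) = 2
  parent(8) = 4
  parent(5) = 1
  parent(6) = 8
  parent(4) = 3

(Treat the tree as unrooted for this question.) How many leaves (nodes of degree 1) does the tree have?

3

The leaves are 5, 6, 12.
That is 3 leaves.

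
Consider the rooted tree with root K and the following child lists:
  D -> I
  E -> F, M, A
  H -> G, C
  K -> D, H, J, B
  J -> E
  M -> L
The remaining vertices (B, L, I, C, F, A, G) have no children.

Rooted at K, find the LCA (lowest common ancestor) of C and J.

K

Path C→root: C H K; path J→root: J K.
First common node: K.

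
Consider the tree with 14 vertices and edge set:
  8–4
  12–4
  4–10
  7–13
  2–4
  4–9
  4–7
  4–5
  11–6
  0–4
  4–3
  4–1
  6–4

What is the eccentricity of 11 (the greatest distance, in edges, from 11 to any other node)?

4

A farthest node from 11 is 13.
The path 11–6–4–7–13 has 4 edges.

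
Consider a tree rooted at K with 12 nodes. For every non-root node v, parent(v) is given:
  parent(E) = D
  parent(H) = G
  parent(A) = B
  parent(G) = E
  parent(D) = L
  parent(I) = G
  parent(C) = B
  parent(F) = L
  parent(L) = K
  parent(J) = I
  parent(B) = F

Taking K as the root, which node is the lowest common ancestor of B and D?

L

B's ancestor chain is B, F, L, K and D's is D, L, K; they first meet at L.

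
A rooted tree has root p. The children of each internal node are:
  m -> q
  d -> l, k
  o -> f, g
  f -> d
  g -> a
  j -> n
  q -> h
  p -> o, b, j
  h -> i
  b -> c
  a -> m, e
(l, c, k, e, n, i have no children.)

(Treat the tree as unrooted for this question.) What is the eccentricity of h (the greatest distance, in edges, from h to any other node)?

Distances from h peak at 8, attained at n (c, l, k also at distance 8).
h-q-m-a-g-o-p-j-n

8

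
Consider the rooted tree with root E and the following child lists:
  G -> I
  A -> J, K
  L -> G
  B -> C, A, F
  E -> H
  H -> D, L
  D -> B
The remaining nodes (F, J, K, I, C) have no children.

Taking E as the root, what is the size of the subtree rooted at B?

B's subtree: {B, A, C, F, K, J}, size 6.

6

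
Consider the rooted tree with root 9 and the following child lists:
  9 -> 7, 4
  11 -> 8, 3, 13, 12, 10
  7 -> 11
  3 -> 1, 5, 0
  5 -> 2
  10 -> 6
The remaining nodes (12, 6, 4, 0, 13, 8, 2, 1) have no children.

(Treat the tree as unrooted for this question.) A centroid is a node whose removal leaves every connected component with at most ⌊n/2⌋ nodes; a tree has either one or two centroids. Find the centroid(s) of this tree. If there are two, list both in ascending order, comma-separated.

If 11 is removed the pieces have sizes 5, 3, 2, 1, 1, 1, all ≤ ⌊14/2⌋ = 7.
No neighbour of 11 does as well, so 11 is the unique centroid.

11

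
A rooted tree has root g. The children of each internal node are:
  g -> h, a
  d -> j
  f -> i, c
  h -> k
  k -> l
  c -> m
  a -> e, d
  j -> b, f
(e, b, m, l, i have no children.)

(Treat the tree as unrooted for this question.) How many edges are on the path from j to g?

Walking from j: j–d–a–g. Length 3.

3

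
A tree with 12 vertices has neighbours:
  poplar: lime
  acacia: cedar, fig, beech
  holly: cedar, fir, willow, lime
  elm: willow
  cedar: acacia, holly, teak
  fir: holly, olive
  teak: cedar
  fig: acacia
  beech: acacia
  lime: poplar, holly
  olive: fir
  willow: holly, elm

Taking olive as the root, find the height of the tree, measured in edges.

The longest root-to-leaf path is olive–fir–holly–cedar–acacia–beech (5 edges).

5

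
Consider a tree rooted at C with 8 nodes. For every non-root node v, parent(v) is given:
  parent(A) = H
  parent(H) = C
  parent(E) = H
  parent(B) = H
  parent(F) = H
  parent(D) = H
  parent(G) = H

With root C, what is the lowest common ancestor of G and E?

G's ancestor chain is G, H, C and E's is E, H, C; they first meet at H.

H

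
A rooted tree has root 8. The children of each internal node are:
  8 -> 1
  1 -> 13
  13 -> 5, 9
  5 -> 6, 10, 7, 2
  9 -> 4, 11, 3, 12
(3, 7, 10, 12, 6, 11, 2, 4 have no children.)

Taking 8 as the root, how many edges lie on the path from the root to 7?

Path from 8 to 7: 8 → 1 → 13 → 5 → 7, which has 4 edges.

4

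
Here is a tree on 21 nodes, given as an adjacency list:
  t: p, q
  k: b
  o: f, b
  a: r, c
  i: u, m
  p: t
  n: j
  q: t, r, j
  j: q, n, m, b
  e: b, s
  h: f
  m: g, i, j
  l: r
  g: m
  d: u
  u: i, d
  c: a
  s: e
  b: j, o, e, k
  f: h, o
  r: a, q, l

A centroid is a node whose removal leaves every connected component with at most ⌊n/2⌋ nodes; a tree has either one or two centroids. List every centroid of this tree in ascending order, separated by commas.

Delete j: the remaining components have sizes 7, 7, 5, 1. Max 7 ≤ 10, so j is a centroid.
Every other node leaves some component of size > 10, so the centroid is unique.

j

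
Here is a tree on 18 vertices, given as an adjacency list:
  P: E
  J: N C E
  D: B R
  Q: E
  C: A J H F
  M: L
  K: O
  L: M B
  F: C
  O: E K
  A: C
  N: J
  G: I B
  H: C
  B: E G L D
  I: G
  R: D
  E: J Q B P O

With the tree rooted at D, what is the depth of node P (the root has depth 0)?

3

D – B – E – P — 3 edges.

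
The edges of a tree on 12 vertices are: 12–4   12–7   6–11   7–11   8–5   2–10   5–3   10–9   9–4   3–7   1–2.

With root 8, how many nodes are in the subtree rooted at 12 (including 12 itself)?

6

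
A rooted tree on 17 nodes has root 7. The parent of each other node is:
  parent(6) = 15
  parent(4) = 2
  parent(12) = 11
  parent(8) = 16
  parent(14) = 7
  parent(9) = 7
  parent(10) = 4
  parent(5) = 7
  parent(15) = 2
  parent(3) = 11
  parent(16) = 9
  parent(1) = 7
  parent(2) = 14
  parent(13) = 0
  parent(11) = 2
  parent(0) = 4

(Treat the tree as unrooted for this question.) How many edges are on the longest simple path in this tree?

8

A longest path is 8-16-9-7-14-2-4-0-13, with 8 edges.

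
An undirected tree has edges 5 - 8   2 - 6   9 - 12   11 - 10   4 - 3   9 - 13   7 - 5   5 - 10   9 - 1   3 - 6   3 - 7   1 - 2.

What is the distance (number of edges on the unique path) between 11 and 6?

5

Walking from 11: 11–10–5–7–3–6. Length 5.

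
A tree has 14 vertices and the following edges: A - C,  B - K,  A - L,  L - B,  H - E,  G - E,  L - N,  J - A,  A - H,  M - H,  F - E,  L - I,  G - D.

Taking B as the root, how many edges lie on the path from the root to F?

5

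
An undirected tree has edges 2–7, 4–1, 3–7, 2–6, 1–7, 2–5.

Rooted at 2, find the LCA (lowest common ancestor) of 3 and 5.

3's ancestor chain is 3, 7, 2 and 5's is 5, 2; they first meet at 2.

2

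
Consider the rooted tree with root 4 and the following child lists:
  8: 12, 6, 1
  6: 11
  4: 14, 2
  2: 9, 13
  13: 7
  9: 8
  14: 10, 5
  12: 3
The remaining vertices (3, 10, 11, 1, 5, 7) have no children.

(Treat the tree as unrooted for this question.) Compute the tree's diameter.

BFS from 3 reaches 10 last, at distance 7; BFS from 10 confirms no node is farther.
Path: 3 - 12 - 8 - 9 - 2 - 4 - 14 - 10.

7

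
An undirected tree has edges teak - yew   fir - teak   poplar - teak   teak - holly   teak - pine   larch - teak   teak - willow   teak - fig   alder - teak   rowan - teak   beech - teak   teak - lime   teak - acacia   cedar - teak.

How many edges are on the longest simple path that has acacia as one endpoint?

Distances from acacia peak at 2, attained at pine (willow, rowan, alder, cedar, lime, larch, holly, beech, fig, yew, poplar, fir also at distance 2).
acacia – teak – pine

2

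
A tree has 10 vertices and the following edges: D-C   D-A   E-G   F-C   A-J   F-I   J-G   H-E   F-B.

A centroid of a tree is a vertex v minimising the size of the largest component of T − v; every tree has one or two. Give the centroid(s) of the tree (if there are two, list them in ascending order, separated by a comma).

A, D

Delete D: the remaining components have sizes 5, 4. Max 5 ≤ 5, so D is a centroid.
A is adjacent to D and is also a centroid (the largest component after removing it is likewise 5).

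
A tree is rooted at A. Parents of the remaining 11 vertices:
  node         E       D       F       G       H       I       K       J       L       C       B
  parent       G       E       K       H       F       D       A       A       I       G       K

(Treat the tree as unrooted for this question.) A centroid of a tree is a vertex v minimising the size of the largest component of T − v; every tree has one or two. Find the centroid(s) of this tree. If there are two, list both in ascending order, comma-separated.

Delete H: the remaining components have sizes 6, 5. Max 6 ≤ 6, so H is a centroid.
Its neighbour G also leaves a largest component of size 6, so both are centroids.

G, H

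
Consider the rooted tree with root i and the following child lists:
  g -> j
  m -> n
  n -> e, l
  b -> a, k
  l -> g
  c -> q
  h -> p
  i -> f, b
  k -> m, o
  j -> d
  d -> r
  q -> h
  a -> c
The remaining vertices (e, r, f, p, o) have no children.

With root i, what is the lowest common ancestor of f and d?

Path f→root: f i; path d→root: d j g l n m k b i.
First common node: i.

i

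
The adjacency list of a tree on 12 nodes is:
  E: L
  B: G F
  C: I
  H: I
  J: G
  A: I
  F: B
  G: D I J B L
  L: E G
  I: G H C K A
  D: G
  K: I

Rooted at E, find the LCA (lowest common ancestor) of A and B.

G

Path A→root: A I G L E; path B→root: B G L E.
First common node: G.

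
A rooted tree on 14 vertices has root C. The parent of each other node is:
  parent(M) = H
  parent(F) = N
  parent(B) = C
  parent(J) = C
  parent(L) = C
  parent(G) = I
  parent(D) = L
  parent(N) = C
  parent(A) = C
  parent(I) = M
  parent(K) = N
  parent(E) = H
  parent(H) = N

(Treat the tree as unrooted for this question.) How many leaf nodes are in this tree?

Exactly 8 nodes have a single neighbour: A, B, D, E, F, G, J, K.

8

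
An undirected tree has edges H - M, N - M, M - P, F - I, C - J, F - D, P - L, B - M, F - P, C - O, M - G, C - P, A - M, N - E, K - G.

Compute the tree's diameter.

5

BFS from K reaches D last, at distance 5; BFS from D confirms no node is farther.
Path: K - G - M - P - F - D.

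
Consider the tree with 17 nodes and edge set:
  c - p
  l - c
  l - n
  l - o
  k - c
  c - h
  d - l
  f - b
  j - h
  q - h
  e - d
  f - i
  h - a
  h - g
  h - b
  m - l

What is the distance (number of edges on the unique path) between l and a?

l–c–h–a: 3 edges.

3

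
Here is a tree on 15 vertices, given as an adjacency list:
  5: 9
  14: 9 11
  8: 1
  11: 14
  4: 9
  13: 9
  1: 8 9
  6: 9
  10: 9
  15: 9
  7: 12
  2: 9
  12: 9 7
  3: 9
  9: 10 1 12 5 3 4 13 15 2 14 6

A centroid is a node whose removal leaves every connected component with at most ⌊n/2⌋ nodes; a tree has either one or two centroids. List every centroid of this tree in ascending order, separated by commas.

If 9 is removed the pieces have sizes 2, 2, 2, 1, 1, 1, 1, 1, 1, 1, 1, all ≤ ⌊15/2⌋ = 7.
No neighbour of 9 does as well, so 9 is the unique centroid.

9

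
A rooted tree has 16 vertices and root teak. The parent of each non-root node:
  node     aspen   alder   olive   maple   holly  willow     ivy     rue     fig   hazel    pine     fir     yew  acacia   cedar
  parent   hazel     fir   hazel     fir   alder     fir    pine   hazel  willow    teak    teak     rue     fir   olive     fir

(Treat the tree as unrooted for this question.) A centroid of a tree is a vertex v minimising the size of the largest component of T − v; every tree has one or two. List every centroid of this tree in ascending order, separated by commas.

fir, rue

Removing rue splits the tree into components of sizes 8, 7; the largest is 8 ≤ ⌊16/2⌋ = 8.
fir is adjacent to rue and is also a centroid (the largest component after removing it is likewise 8).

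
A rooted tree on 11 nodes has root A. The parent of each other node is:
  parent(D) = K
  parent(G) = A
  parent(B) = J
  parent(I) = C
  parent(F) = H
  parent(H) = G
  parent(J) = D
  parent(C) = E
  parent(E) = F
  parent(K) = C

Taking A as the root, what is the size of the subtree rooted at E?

7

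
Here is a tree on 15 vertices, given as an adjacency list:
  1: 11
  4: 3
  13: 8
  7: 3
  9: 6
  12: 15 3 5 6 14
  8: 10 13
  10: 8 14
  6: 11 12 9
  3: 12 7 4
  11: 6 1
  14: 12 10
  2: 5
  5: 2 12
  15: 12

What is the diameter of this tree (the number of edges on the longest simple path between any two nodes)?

BFS from 13 reaches 1 last, at distance 7; BFS from 1 confirms no node is farther.
Path: 13–8–10–14–12–6–11–1.

7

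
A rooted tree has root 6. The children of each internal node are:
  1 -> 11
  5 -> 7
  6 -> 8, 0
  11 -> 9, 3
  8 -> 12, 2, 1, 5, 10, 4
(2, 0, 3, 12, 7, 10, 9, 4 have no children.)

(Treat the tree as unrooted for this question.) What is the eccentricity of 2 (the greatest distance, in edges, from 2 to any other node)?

The node farthest from 2 is 9 (3 also at distance 4), via 2-8-1-11-9 — 4 edges.

4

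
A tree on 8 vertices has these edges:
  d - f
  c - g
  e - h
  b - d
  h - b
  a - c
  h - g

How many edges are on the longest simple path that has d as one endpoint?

A farthest node from d is a.
The path d-b-h-g-c-a has 5 edges.

5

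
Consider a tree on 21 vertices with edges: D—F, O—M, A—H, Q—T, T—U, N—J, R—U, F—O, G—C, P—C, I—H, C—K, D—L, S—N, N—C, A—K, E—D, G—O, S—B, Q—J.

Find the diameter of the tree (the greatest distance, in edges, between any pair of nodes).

11

A longest path is R-U-T-Q-J-N-C-G-O-F-D-E, with 11 edges.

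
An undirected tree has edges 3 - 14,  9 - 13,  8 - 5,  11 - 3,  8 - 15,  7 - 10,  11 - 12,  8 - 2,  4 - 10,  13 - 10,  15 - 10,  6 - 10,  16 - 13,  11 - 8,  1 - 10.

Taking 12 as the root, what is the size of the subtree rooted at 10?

8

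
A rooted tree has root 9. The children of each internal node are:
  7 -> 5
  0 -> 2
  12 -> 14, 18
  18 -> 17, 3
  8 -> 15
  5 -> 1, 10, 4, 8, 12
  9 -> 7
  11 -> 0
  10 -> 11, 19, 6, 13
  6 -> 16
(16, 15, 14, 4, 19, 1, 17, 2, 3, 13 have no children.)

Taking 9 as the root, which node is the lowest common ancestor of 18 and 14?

Ancestors of 18 (toward the root): 18, 12, 5, 7, 9.
Ancestors of 14: 14, 12, 5, 7, 9.
The deepest node appearing in both lists is 12.

12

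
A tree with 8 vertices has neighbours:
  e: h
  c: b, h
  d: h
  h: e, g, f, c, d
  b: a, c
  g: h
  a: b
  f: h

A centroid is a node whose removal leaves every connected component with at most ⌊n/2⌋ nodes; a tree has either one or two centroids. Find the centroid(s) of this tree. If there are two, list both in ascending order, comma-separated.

If h is removed the pieces have sizes 3, 1, 1, 1, 1, all ≤ ⌊8/2⌋ = 4.
Every other node leaves some component of size > 4, so the centroid is unique.

h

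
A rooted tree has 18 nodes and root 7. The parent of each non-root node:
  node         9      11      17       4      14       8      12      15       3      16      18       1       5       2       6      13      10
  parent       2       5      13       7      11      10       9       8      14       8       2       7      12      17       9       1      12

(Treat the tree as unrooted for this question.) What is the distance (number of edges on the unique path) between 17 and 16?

17 – 2 – 9 – 12 – 10 – 8 – 16: 6 edges.

6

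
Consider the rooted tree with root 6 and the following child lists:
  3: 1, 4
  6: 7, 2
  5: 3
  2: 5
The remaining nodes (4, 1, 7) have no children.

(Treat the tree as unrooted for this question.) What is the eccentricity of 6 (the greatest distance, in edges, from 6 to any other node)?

The node farthest from 6 is 1 (4 also at distance 4), via 6-2-5-3-1 — 4 edges.

4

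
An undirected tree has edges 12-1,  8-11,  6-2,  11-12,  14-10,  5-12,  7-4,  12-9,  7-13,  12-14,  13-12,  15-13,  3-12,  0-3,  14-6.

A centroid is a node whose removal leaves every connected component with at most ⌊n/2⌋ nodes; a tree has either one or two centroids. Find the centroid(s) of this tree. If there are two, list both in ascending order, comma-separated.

If 12 is removed the pieces have sizes 4, 4, 2, 2, 1, 1, 1, all ≤ ⌊16/2⌋ = 8.
Every other node leaves some component of size > 8, so the centroid is unique.

12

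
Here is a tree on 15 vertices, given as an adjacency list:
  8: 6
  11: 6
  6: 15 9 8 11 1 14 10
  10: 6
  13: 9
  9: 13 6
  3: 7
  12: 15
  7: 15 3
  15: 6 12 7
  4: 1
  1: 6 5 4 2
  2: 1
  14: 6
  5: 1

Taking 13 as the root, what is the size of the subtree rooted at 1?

Descendants of 1 (including itself): 1, 2, 4, 5. That's 4.

4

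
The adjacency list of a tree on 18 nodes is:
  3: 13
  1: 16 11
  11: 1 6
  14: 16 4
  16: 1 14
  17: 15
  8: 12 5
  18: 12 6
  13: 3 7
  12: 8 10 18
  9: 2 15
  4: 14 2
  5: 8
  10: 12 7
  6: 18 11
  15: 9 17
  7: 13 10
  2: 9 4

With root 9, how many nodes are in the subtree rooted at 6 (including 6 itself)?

9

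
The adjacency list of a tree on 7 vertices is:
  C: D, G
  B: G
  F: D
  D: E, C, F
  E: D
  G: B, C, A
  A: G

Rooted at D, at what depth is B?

3

Climbing from B to the root: B – G – C – D. That's 3 steps.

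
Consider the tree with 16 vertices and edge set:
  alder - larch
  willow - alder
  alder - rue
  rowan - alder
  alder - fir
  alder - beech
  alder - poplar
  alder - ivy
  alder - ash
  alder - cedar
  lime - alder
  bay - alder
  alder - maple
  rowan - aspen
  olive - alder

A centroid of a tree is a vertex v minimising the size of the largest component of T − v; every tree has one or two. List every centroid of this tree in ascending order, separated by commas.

alder

Removing alder splits the tree into components of sizes 2, 1, 1, 1, 1, 1, 1, 1, 1, 1, 1, 1, 1, 1; the largest is 2 ≤ ⌊16/2⌋ = 8.
Every other node leaves some component of size > 8, so the centroid is unique.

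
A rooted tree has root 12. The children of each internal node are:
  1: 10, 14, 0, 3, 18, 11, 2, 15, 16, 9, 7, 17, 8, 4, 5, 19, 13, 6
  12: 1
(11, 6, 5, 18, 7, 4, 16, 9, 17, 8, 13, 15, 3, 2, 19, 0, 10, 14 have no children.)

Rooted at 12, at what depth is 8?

Path from 12 to 8: 12 – 1 – 8, which has 2 edges.

2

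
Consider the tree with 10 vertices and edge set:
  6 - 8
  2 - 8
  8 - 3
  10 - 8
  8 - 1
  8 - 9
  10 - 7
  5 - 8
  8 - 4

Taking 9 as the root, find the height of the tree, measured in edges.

A deepest node is 7, reached by 9–8–10–7.
That path has 3 edges, so the height is 3.

3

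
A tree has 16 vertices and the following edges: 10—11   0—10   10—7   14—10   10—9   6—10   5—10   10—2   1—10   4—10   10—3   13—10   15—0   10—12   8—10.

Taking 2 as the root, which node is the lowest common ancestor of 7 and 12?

10

7's ancestor chain is 7, 10, 2 and 12's is 12, 10, 2; they first meet at 10.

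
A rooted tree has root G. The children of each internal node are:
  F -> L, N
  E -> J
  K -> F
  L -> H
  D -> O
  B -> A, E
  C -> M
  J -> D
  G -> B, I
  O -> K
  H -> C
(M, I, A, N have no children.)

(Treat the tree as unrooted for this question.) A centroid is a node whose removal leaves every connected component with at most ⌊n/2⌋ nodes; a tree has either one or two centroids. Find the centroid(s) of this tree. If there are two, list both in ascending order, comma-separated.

O

If O is removed the pieces have sizes 7, 7, all ≤ ⌊15/2⌋ = 7.
No neighbour of O does as well, so O is the unique centroid.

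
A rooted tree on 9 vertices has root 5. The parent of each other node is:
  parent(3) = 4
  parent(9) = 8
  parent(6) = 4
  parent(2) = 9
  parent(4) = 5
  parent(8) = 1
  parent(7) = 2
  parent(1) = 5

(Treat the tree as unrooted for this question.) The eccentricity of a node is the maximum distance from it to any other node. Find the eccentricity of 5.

5

The node farthest from 5 is 7, via 5 – 1 – 8 – 9 – 2 – 7 — 5 edges.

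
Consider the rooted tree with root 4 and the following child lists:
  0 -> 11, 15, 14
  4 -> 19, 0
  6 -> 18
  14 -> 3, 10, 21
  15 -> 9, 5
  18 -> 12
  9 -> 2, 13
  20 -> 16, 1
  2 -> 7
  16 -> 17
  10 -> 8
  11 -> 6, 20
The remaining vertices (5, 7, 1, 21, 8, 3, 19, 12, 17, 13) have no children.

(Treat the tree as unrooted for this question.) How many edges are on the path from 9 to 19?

4

The path is 9 - 15 - 0 - 4 - 19, which has 4 edges.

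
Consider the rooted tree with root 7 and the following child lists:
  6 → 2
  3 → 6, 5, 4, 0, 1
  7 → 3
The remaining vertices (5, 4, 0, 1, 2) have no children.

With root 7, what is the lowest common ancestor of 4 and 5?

3

Path 4→root: 4 3 7; path 5→root: 5 3 7.
First common node: 3.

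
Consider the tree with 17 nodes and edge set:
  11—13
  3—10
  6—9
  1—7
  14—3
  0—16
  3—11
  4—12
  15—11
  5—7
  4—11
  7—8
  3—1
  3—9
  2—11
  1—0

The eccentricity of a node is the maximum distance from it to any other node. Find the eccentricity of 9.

4

The node farthest from 9 is 12 (16, 8, 5 also at distance 4), via 9–3–11–4–12 — 4 edges.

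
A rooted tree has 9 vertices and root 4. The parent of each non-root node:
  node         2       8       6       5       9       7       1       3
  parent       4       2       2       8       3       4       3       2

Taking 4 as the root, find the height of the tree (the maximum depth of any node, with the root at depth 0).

3

The longest root-to-leaf path is 4–2–3–9 (3 edges).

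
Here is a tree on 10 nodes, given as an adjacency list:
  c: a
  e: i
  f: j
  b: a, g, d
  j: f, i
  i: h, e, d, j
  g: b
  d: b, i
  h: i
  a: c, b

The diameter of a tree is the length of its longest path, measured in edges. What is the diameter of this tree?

BFS from c reaches f last, at distance 6; BFS from f confirms no node is farther.
Path: c-a-b-d-i-j-f.

6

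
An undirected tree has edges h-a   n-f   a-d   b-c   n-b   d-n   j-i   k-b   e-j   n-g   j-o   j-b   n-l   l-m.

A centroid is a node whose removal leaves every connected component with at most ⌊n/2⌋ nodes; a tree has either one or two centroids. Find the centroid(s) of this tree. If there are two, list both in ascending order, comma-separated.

If n is removed the pieces have sizes 7, 3, 2, 1, 1, all ≤ ⌊15/2⌋ = 7.
No neighbour of n does as well, so n is the unique centroid.

n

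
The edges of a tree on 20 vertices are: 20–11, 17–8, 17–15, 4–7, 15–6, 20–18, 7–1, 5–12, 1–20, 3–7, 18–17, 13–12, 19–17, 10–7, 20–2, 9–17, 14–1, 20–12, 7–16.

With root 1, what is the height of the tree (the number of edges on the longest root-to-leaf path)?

5

The longest root-to-leaf path is 1–20–18–17–15–6 (5 edges).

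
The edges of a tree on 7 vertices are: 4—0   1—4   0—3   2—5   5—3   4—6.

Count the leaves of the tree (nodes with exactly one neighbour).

Degree-1 nodes: 1, 2, 6 — 3 of them.

3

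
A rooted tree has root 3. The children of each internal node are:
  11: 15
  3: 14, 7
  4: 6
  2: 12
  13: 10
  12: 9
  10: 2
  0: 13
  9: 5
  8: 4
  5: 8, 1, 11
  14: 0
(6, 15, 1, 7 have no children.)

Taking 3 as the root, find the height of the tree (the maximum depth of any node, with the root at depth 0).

The longest root-to-leaf path is 3–14–0–13–10–2–12–9–5–8–4–6 (11 edges).

11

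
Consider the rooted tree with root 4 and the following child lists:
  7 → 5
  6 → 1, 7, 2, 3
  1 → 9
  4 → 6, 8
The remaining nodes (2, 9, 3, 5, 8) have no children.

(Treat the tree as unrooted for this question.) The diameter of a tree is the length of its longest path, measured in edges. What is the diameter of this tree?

4

BFS from 9 reaches 5 last, at distance 4; BFS from 5 confirms no node is farther.
Path: 9-1-6-7-5.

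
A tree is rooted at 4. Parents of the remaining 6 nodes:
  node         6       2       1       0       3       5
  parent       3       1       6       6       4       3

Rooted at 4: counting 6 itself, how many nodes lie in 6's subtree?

Descendants of 6 (including itself): 6, 1, 0, 2. That's 4.

4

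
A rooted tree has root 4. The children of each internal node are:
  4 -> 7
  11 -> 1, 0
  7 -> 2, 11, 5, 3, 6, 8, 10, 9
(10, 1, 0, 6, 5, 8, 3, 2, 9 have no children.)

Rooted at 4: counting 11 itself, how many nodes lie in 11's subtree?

3

The subtree rooted at 11 contains: 11, 1, 0 — 3 nodes.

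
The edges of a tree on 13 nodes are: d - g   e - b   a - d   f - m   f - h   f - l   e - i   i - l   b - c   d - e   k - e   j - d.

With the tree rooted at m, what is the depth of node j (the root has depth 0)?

6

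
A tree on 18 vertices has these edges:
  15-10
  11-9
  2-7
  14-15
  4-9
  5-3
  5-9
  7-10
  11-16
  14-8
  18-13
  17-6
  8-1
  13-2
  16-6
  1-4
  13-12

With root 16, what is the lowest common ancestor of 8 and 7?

8

Ancestors of 8 (toward the root): 8, 1, 4, 9, 11, 16.
Ancestors of 7: 7, 10, 15, 14, 8, 1, 4, 9, 11, 16.
The deepest node appearing in both lists is 8.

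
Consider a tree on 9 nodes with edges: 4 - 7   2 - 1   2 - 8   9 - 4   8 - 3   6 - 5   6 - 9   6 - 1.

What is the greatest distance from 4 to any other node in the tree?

6

Distances from 4 peak at 6, attained at 3.
4–9–6–1–2–8–3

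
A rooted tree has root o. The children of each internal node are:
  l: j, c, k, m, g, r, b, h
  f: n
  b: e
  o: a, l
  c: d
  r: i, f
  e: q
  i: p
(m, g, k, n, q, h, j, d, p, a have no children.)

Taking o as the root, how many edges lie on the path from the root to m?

o–l–m — 2 edges.

2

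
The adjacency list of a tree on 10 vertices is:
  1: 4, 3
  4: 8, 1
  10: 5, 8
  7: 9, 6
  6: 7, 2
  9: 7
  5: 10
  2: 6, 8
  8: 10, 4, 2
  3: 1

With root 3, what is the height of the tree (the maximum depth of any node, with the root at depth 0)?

7

A deepest node is 9, reached by 3 – 1 – 4 – 8 – 2 – 6 – 7 – 9.
That path has 7 edges, so the height is 7.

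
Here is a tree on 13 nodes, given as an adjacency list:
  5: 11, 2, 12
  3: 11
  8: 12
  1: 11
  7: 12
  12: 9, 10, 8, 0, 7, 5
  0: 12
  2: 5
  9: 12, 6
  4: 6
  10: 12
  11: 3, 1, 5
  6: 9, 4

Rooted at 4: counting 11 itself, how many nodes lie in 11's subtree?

3

11's subtree: {11, 1, 3}, size 3.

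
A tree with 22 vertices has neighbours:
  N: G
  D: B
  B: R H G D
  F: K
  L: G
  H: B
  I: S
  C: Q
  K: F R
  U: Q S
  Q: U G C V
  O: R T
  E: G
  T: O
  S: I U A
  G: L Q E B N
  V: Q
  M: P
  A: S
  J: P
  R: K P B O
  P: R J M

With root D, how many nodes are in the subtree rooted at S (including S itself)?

3

S's subtree: {S, A, I}, size 3.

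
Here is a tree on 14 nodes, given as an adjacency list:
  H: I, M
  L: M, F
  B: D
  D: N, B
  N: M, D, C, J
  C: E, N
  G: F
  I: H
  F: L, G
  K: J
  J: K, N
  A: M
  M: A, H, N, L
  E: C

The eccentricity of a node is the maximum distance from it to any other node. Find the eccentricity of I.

5

The node farthest from I is K (B, G, E also at distance 5), via I–H–M–N–J–K — 5 edges.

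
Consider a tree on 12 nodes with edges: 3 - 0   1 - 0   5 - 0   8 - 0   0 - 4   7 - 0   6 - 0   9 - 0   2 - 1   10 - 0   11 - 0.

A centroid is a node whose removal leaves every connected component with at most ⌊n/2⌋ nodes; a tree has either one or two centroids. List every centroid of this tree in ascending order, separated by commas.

0

If 0 is removed the pieces have sizes 2, 1, 1, 1, 1, 1, 1, 1, 1, 1, all ≤ ⌊12/2⌋ = 6.
Every other node leaves some component of size > 6, so the centroid is unique.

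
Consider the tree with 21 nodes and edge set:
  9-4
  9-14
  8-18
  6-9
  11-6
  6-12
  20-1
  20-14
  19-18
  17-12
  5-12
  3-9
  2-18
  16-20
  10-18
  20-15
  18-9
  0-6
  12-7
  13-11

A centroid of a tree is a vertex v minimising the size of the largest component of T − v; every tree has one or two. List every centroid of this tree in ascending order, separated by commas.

Delete 9: the remaining components have sizes 8, 5, 5, 1, 1. Max 8 ≤ 10, so 9 is a centroid.
No neighbour of 9 does as well, so 9 is the unique centroid.

9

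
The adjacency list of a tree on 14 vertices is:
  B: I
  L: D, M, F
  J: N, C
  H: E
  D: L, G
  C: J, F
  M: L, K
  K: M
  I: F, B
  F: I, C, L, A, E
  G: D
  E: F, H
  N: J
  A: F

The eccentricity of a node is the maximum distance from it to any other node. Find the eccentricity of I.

4

A farthest node from I is K (N, G also at distance 4).
The path I–F–L–M–K has 4 edges.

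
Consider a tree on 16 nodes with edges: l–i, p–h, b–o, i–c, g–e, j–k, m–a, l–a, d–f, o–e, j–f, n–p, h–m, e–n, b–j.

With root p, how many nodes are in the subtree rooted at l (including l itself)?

Descendants of l (including itself): l, i, c. That's 3.

3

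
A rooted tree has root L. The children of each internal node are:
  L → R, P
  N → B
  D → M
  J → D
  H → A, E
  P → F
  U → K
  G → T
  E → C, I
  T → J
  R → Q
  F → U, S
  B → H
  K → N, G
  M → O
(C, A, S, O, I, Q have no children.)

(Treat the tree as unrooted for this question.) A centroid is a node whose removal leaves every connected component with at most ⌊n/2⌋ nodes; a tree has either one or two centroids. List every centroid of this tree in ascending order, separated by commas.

If K is removed the pieces have sizes 7, 7, 6, all ≤ ⌊21/2⌋ = 10.
No neighbour of K does as well, so K is the unique centroid.

K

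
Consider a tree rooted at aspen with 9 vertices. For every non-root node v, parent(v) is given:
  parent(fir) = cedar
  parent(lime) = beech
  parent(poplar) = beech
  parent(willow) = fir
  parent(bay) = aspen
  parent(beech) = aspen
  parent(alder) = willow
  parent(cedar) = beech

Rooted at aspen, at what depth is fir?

aspen → beech → cedar → fir — 3 edges.

3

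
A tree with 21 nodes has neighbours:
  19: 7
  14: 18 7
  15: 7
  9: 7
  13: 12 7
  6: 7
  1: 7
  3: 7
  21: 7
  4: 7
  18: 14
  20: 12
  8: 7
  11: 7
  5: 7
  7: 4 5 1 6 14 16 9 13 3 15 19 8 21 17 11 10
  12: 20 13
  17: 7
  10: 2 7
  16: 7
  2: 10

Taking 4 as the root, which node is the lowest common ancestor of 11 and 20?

7

Ancestors of 11 (toward the root): 11, 7, 4.
Ancestors of 20: 20, 12, 13, 7, 4.
The deepest node appearing in both lists is 7.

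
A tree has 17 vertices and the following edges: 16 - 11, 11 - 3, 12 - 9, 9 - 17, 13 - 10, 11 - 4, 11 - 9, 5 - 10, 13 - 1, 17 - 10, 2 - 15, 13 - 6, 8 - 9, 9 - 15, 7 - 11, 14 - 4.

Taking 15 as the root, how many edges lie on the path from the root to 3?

3

Climbing from 3 to the root: 3–11–9–15. That's 3 steps.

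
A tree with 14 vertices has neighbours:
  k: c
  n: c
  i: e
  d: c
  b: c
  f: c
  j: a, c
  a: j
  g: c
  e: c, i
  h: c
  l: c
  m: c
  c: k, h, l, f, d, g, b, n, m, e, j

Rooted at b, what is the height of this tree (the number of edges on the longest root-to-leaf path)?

3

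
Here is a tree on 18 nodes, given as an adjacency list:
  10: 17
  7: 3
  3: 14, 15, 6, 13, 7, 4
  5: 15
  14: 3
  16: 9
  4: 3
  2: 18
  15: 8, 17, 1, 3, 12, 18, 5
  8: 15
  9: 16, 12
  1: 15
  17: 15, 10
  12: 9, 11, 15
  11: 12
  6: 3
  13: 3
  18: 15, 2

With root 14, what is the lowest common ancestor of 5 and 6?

Ancestors of 5 (toward the root): 5, 15, 3, 14.
Ancestors of 6: 6, 3, 14.
The deepest node appearing in both lists is 3.

3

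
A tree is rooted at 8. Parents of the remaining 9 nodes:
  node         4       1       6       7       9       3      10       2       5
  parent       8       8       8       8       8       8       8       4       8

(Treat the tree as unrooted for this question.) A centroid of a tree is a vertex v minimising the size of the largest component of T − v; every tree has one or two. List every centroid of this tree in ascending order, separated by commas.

Removing 8 splits the tree into components of sizes 2, 1, 1, 1, 1, 1, 1, 1; the largest is 2 ≤ ⌊10/2⌋ = 5.
No neighbour of 8 does as well, so 8 is the unique centroid.

8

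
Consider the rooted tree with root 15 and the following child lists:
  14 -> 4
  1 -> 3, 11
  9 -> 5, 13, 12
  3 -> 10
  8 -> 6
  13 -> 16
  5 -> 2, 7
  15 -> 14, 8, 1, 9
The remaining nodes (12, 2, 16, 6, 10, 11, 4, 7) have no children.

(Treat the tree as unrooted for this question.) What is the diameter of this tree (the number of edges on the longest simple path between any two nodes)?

6

A longest path is 10 – 3 – 1 – 15 – 9 – 5 – 2, with 6 edges.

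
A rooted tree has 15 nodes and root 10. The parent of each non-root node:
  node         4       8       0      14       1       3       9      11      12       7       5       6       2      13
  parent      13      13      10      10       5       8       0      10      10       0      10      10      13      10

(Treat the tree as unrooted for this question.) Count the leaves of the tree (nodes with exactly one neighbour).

The leaves are 1, 2, 3, 4, 6, 7, 9, 11, 12, 14.
That is 10 leaves.

10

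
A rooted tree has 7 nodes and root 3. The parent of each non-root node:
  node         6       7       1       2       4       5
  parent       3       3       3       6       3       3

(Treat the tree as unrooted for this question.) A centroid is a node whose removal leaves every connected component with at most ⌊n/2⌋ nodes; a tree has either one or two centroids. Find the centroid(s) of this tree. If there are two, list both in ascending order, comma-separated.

Delete 3: the remaining components have sizes 2, 1, 1, 1, 1. Max 2 ≤ 3, so 3 is a centroid.
Every other node leaves some component of size > 3, so the centroid is unique.

3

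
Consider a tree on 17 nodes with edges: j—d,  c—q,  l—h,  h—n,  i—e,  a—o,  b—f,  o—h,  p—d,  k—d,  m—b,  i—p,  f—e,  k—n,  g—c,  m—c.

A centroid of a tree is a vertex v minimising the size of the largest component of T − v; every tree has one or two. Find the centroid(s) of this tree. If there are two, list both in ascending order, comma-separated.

p

If p is removed the pieces have sizes 8, 8, all ≤ ⌊17/2⌋ = 8.
Every other node leaves some component of size > 8, so the centroid is unique.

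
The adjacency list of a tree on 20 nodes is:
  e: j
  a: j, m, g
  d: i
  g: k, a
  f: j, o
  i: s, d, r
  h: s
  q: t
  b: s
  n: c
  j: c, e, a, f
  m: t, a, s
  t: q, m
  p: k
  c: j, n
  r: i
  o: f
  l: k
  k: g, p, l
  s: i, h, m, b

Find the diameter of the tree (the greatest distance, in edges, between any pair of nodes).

7

Starting from o, a farthest node is d at distance 7.
One longest path: o-f-j-a-m-s-i-d.
So the diameter is 7.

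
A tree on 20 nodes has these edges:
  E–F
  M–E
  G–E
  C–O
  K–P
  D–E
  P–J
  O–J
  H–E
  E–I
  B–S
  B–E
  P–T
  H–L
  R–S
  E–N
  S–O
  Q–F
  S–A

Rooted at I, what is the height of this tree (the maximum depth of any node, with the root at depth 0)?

7

K sits deepest: I–E–B–S–O–J–P–K — 7 edges from the root.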